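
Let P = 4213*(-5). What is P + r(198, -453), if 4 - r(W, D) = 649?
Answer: -21710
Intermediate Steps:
r(W, D) = -645 (r(W, D) = 4 - 1*649 = 4 - 649 = -645)
P = -21065
P + r(198, -453) = -21065 - 645 = -21710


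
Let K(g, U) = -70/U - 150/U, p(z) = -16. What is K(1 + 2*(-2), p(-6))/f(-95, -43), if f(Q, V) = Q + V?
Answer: -55/552 ≈ -0.099638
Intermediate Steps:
K(g, U) = -220/U
K(1 + 2*(-2), p(-6))/f(-95, -43) = (-220/(-16))/(-95 - 43) = -220*(-1/16)/(-138) = (55/4)*(-1/138) = -55/552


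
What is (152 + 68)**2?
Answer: 48400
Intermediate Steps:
(152 + 68)**2 = 220**2 = 48400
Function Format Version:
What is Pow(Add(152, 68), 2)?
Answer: 48400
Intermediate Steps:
Pow(Add(152, 68), 2) = Pow(220, 2) = 48400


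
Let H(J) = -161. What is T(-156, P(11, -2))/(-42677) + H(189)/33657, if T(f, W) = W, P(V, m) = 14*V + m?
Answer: -11986861/1436379789 ≈ -0.0083452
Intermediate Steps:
P(V, m) = m + 14*V
T(-156, P(11, -2))/(-42677) + H(189)/33657 = (-2 + 14*11)/(-42677) - 161/33657 = (-2 + 154)*(-1/42677) - 161*1/33657 = 152*(-1/42677) - 161/33657 = -152/42677 - 161/33657 = -11986861/1436379789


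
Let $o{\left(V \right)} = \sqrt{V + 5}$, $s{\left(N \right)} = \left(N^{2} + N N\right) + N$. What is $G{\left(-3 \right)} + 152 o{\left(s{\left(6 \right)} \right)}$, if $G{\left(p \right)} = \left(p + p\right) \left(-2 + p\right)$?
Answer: $30 + 152 \sqrt{83} \approx 1414.8$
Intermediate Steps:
$s{\left(N \right)} = N + 2 N^{2}$ ($s{\left(N \right)} = \left(N^{2} + N^{2}\right) + N = 2 N^{2} + N = N + 2 N^{2}$)
$G{\left(p \right)} = 2 p \left(-2 + p\right)$
$o{\left(V \right)} = \sqrt{5 + V}$
$G{\left(-3 \right)} + 152 o{\left(s{\left(6 \right)} \right)} = 2 \left(-3\right) \left(-2 - 3\right) + 152 \sqrt{5 + 6 \left(1 + 2 \cdot 6\right)} = 2 \left(-3\right) \left(-5\right) + 152 \sqrt{5 + 6 \left(1 + 12\right)} = 30 + 152 \sqrt{5 + 6 \cdot 13} = 30 + 152 \sqrt{5 + 78} = 30 + 152 \sqrt{83}$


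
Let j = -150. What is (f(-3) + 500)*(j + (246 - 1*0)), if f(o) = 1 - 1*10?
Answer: 47136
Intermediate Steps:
f(o) = -9 (f(o) = 1 - 10 = -9)
(f(-3) + 500)*(j + (246 - 1*0)) = (-9 + 500)*(-150 + (246 - 1*0)) = 491*(-150 + (246 + 0)) = 491*(-150 + 246) = 491*96 = 47136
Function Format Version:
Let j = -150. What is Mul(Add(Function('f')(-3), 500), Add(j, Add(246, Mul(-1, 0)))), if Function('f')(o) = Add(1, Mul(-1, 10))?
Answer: 47136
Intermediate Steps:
Function('f')(o) = -9 (Function('f')(o) = Add(1, -10) = -9)
Mul(Add(Function('f')(-3), 500), Add(j, Add(246, Mul(-1, 0)))) = Mul(Add(-9, 500), Add(-150, Add(246, Mul(-1, 0)))) = Mul(491, Add(-150, Add(246, 0))) = Mul(491, Add(-150, 246)) = Mul(491, 96) = 47136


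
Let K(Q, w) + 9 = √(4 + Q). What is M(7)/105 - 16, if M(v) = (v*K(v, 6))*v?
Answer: -101/5 + 7*√11/15 ≈ -18.652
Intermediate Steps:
K(Q, w) = -9 + √(4 + Q)
M(v) = v²*(-9 + √(4 + v)) (M(v) = (v*(-9 + √(4 + v)))*v = v²*(-9 + √(4 + v)))
M(7)/105 - 16 = (7²*(-9 + √(4 + 7)))/105 - 16 = (49*(-9 + √11))*(1/105) - 16 = (-441 + 49*√11)*(1/105) - 16 = (-21/5 + 7*√11/15) - 16 = -101/5 + 7*√11/15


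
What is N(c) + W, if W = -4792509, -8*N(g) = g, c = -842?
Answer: -19169615/4 ≈ -4.7924e+6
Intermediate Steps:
N(g) = -g/8
N(c) + W = -⅛*(-842) - 4792509 = 421/4 - 4792509 = -19169615/4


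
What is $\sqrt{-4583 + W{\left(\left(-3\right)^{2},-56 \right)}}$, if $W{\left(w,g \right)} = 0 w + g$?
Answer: $i \sqrt{4639} \approx 68.11 i$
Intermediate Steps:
$W{\left(w,g \right)} = g$ ($W{\left(w,g \right)} = 0 + g = g$)
$\sqrt{-4583 + W{\left(\left(-3\right)^{2},-56 \right)}} = \sqrt{-4583 - 56} = \sqrt{-4639} = i \sqrt{4639}$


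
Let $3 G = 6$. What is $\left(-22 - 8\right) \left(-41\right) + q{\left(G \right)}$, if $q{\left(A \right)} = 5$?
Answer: $1235$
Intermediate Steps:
$G = 2$ ($G = \frac{1}{3} \cdot 6 = 2$)
$\left(-22 - 8\right) \left(-41\right) + q{\left(G \right)} = \left(-22 - 8\right) \left(-41\right) + 5 = \left(-30\right) \left(-41\right) + 5 = 1230 + 5 = 1235$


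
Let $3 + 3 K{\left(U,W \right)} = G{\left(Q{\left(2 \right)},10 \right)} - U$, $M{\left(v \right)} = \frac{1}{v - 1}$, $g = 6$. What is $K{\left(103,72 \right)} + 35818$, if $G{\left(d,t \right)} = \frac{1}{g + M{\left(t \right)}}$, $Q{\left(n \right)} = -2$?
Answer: $\frac{5904149}{165} \approx 35783.0$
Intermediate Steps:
$M{\left(v \right)} = \frac{1}{-1 + v}$
$G{\left(d,t \right)} = \frac{1}{6 + \frac{1}{-1 + t}}$
$K{\left(U,W \right)} = - \frac{52}{55} - \frac{U}{3}$ ($K{\left(U,W \right)} = -1 + \frac{\frac{-1 + 10}{-5 + 6 \cdot 10} - U}{3} = -1 + \frac{\frac{1}{-5 + 60} \cdot 9 - U}{3} = -1 + \frac{\frac{1}{55} \cdot 9 - U}{3} = -1 + \frac{\frac{9}{55} - U}{3} = -1 - \left(- \frac{3}{55} + \frac{U}{3}\right) = - \frac{52}{55} - \frac{U}{3}$)
$K{\left(103,72 \right)} + 35818 = \left(- \frac{52}{55} - \frac{103}{3}\right) + 35818 = - \frac{5821}{165} + 35818 = \frac{5904149}{165}$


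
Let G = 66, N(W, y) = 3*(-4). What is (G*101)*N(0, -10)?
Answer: -79992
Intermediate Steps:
N(W, y) = -12
(G*101)*N(0, -10) = (66*101)*(-12) = 6666*(-12) = -79992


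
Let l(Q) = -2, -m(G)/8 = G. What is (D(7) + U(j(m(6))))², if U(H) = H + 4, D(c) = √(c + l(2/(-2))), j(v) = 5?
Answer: (9 + √5)² ≈ 126.25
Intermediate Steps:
m(G) = -8*G
D(c) = √(-2 + c) (D(c) = √(c - 2) = √(-2 + c))
U(H) = 4 + H
(D(7) + U(j(m(6))))² = (√(-2 + 7) + (4 + 5))² = (√5 + 9)² = (9 + √5)²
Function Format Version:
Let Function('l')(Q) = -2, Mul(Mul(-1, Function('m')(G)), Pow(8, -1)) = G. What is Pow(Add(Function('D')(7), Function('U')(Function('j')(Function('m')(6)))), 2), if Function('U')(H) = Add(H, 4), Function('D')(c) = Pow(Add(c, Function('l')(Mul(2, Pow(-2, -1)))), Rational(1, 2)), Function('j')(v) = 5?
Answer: Pow(Add(9, Pow(5, Rational(1, 2))), 2) ≈ 126.25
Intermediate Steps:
Function('m')(G) = Mul(-8, G)
Function('D')(c) = Pow(Add(-2, c), Rational(1, 2)) (Function('D')(c) = Pow(Add(c, -2), Rational(1, 2)) = Pow(Add(-2, c), Rational(1, 2)))
Function('U')(H) = Add(4, H)
Pow(Add(Function('D')(7), Function('U')(Function('j')(Function('m')(6)))), 2) = Pow(Add(Pow(Add(-2, 7), Rational(1, 2)), Add(4, 5)), 2) = Pow(Add(Pow(5, Rational(1, 2)), 9), 2) = Pow(Add(9, Pow(5, Rational(1, 2))), 2)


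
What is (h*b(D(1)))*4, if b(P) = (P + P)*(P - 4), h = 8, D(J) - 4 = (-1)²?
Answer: 320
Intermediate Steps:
D(J) = 5 (D(J) = 4 + (-1)² = 4 + 1 = 5)
b(P) = 2*P*(-4 + P) (b(P) = (2*P)*(-4 + P) = 2*P*(-4 + P))
(h*b(D(1)))*4 = (8*(2*5*(-4 + 5)))*4 = (8*(2*5*1))*4 = (8*10)*4 = 80*4 = 320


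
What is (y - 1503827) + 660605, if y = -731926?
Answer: -1575148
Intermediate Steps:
(y - 1503827) + 660605 = (-731926 - 1503827) + 660605 = -2235753 + 660605 = -1575148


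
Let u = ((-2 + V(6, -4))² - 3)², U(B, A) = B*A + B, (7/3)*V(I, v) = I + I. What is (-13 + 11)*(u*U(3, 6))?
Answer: -681414/343 ≈ -1986.6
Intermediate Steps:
V(I, v) = 6*I/7 (V(I, v) = 3*(I + I)/7 = 3*(2*I)/7 = 6*I/7)
U(B, A) = B + A*B (U(B, A) = A*B + B = B + A*B)
u = 113569/2401 (u = ((-2 + (6/7)*6)² - 3)² = ((-2 + 36/7)² - 3)² = ((22/7)² - 3)² = (484/49 - 3)² = (337/49)² = 113569/2401 ≈ 47.301)
(-13 + 11)*(u*U(3, 6)) = (-13 + 11)*(113569*(3*(1 + 6))/2401) = -227138*3*7/2401 = -227138*21/2401 = -2*340707/343 = -681414/343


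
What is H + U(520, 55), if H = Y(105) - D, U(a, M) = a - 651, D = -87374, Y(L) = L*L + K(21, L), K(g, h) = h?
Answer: 98373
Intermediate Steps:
Y(L) = L + L² (Y(L) = L*L + L = L² + L = L + L²)
U(a, M) = -651 + a
H = 98504 (H = 105*(1 + 105) - 1*(-87374) = 105*106 + 87374 = 11130 + 87374 = 98504)
H + U(520, 55) = 98504 + (-651 + 520) = 98504 - 131 = 98373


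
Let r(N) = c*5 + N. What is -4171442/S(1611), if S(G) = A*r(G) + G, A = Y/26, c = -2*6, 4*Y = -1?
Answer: -433829968/165993 ≈ -2613.5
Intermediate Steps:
Y = -¼ (Y = (¼)*(-1) = -¼ ≈ -0.25000)
c = -12
r(N) = -60 + N (r(N) = -12*5 + N = -60 + N)
A = -1/104 (A = -¼/26 = -¼*1/26 = -1/104 ≈ -0.0096154)
S(G) = 15/26 + 103*G/104 (S(G) = -(-60 + G)/104 + G = (15/26 - G/104) + G = 15/26 + 103*G/104)
-4171442/S(1611) = -4171442/(15/26 + (103/104)*1611) = -4171442/(15/26 + 165933/104) = -4171442/165993/104 = -4171442*104/165993 = -433829968/165993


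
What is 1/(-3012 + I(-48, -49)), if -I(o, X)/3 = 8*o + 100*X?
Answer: 1/12840 ≈ 7.7882e-5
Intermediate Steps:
I(o, X) = -300*X - 24*o (I(o, X) = -3*(8*o + 100*X) = -300*X - 24*o)
1/(-3012 + I(-48, -49)) = 1/(-3012 + (-300*(-49) - 24*(-48))) = 1/(-3012 + (14700 + 1152)) = 1/(-3012 + 15852) = 1/12840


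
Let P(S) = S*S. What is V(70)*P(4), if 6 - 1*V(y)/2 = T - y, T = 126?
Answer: -1600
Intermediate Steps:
P(S) = S²
V(y) = -240 + 2*y (V(y) = 12 - 2*(126 - y) = 12 + (-252 + 2*y) = -240 + 2*y)
V(70)*P(4) = (-240 + 2*70)*4² = (-240 + 140)*16 = -100*16 = -1600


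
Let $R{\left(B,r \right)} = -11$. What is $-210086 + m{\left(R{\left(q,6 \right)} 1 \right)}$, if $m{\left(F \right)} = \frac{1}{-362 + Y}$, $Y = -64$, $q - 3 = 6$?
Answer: $- \frac{89496637}{426} \approx -2.1009 \cdot 10^{5}$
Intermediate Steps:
$q = 9$ ($q = 3 + 6 = 9$)
$m{\left(F \right)} = - \frac{1}{426}$ ($m{\left(F \right)} = \frac{1}{-362 - 64} = \frac{1}{-426} = - \frac{1}{426}$)
$-210086 + m{\left(R{\left(q,6 \right)} 1 \right)} = -210086 - \frac{1}{426} = - \frac{89496637}{426}$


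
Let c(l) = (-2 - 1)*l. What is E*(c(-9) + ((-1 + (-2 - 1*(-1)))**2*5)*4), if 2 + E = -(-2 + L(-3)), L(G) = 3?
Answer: -321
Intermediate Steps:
c(l) = -3*l
E = -3 (E = -2 - (-2 + 3) = -2 - 1*1 = -2 - 1 = -3)
E*(c(-9) + ((-1 + (-2 - 1*(-1)))**2*5)*4) = -3*(-3*(-9) + ((-1 + (-2 - 1*(-1)))**2*5)*4) = -3*(27 + ((-1 + (-2 + 1))**2*5)*4) = -3*(27 + ((-1 - 1)**2*5)*4) = -3*(27 + ((-2)**2*5)*4) = -3*(27 + (4*5)*4) = -3*(27 + 20*4) = -3*(27 + 80) = -3*107 = -321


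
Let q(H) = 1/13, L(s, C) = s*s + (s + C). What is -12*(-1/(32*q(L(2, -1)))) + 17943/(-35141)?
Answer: 1226955/281128 ≈ 4.3644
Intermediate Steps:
L(s, C) = C + s + s**2 (L(s, C) = s**2 + (C + s) = C + s + s**2)
q(H) = 1/13
-12*(-1/(32*q(L(2, -1)))) + 17943/(-35141) = -12/((1/13)*(-32)) + 17943/(-35141) = -12/(-32/13) + 17943*(-1/35141) = -12*(-13/32) - 17943/35141 = 39/8 - 17943/35141 = 1226955/281128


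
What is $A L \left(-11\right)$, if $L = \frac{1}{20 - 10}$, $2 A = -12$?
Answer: $\frac{33}{5} \approx 6.6$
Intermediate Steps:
$A = -6$ ($A = \frac{1}{2} \left(-12\right) = -6$)
$L = \frac{1}{10} \approx 0.1$
$A L \left(-11\right) = \left(-6\right) \frac{1}{10} \left(-11\right) = \left(- \frac{3}{5}\right) \left(-11\right) = \frac{33}{5}$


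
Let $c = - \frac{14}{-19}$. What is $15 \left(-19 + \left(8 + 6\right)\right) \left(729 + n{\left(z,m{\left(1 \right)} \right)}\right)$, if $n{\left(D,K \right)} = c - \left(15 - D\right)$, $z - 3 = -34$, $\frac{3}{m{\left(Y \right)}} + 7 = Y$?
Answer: $- \frac{974325}{19} \approx -51280.0$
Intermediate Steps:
$m{\left(Y \right)} = \frac{3}{-7 + Y}$
$z = -31$ ($z = 3 - 34 = -31$)
$c = \frac{14}{19}$ ($c = \left(-14\right) \left(- \frac{1}{19}\right) = \frac{14}{19} \approx 0.73684$)
$n{\left(D,K \right)} = - \frac{271}{19} + D$ ($n{\left(D,K \right)} = \frac{14}{19} - \left(15 - D\right) = \frac{14}{19} + \left(-15 + D\right) = - \frac{271}{19} + D$)
$15 \left(-19 + \left(8 + 6\right)\right) \left(729 + n{\left(z,m{\left(1 \right)} \right)}\right) = 15 \left(-19 + \left(8 + 6\right)\right) \left(729 - \frac{860}{19}\right) = 15 \left(-19 + 14\right) \left(729 - \frac{860}{19}\right) = 15 \left(-5\right) \frac{12991}{19} = \left(-75\right) \frac{12991}{19} = - \frac{974325}{19}$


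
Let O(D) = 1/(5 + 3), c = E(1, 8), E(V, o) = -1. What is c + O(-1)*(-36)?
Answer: -11/2 ≈ -5.5000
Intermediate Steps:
c = -1
O(D) = 1/8
c + O(-1)*(-36) = -1 + (1/8)*(-36) = -1 - 9/2 = -11/2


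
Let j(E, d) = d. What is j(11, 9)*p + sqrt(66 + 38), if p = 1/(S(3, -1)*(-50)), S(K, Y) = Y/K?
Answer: 27/50 + 2*sqrt(26) ≈ 10.738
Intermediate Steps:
p = 3/50 (p = 1/(-1/3*(-50)) = 1/(50/3) = 3/50 ≈ 0.060000)
j(11, 9)*p + sqrt(66 + 38) = 9*(3/50) + sqrt(66 + 38) = 27/50 + sqrt(104) = 27/50 + 2*sqrt(26)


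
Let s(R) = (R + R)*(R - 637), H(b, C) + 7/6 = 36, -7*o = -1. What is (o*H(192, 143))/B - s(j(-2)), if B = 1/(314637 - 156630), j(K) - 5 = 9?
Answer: 11252037/14 ≈ 8.0372e+5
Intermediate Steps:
o = ⅐ (o = -⅐*(-1) = ⅐ ≈ 0.14286)
j(K) = 14 (j(K) = 5 + 9 = 14)
H(b, C) = 209/6 (H(b, C) = -7/6 + 36 = 209/6)
B = 1/158007 ≈ 6.3288e-6
s(R) = 2*R*(-637 + R) (s(R) = (2*R)*(-637 + R) = 2*R*(-637 + R))
(o*H(192, 143))/B - s(j(-2)) = ((⅐)*(209/6))/(1/158007) - 2*14*(-637 + 14) = (209/42)*158007 - 2*14*(-623) = 11007821/14 - 1*(-17444) = 11007821/14 + 17444 = 11252037/14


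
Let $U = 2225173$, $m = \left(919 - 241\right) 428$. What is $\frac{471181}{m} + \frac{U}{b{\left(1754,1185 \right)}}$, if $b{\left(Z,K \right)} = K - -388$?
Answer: $\frac{646450769545}{456459432} \approx 1416.2$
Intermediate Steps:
$b{\left(Z,K \right)} = 388 + K$ ($b{\left(Z,K \right)} = K + 388 = 388 + K$)
$m = 290184$ ($m = 678 \cdot 428 = 290184$)
$\frac{471181}{m} + \frac{U}{b{\left(1754,1185 \right)}} = \frac{471181}{290184} + \frac{2225173}{388 + 1185} = 471181 \cdot \frac{1}{290184} + \frac{2225173}{1573} = \frac{471181}{290184} + 2225173 \cdot \frac{1}{1573} = \frac{471181}{290184} + \frac{2225173}{1573} = \frac{646450769545}{456459432}$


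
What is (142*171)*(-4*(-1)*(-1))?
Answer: -97128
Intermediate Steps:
(142*171)*(-4*(-1)*(-1)) = 24282*(4*(-1)) = 24282*(-4) = -97128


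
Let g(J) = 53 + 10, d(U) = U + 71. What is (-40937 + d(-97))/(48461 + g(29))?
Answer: -40963/48524 ≈ -0.84418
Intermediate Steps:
d(U) = 71 + U
g(J) = 63
(-40937 + d(-97))/(48461 + g(29)) = (-40937 + (71 - 97))/(48461 + 63) = (-40937 - 26)/48524 = -40963*1/48524 = -40963/48524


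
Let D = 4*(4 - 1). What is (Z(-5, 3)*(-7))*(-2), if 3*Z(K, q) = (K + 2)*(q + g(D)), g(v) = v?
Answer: -210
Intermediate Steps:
D = 12 (D = 4*3 = 12)
Z(K, q) = (2 + K)*(12 + q)/3 (Z(K, q) = ((K + 2)*(q + 12))/3 = ((2 + K)*(12 + q))/3 = (2 + K)*(12 + q)/3)
(Z(-5, 3)*(-7))*(-2) = ((8 + 4*(-5) + (⅔)*3 + (⅓)*(-5)*3)*(-7))*(-2) = ((8 - 20 + 2 - 5)*(-7))*(-2) = -15*(-7)*(-2) = 105*(-2) = -210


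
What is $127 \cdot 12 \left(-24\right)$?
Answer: $-36576$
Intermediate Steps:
$127 \cdot 12 \left(-24\right) = 127 \left(-288\right) = -36576$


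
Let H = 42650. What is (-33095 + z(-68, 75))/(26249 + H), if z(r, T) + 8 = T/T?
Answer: -33102/68899 ≈ -0.48044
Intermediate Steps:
z(r, T) = -7 (z(r, T) = -8 + T/T = -8 + 1 = -7)
(-33095 + z(-68, 75))/(26249 + H) = (-33095 - 7)/(26249 + 42650) = -33102/68899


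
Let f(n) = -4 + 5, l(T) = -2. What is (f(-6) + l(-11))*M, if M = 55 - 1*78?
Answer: 23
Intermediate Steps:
f(n) = 1
M = -23 (M = 55 - 78 = -23)
(f(-6) + l(-11))*M = (1 - 2)*(-23) = -1*(-23) = 23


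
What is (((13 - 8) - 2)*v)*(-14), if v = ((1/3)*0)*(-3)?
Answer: 0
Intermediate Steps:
v = 0 (v = ((1*(⅓))*0)*(-3) = ((⅓)*0)*(-3) = 0*(-3) = 0)
(((13 - 8) - 2)*v)*(-14) = (((13 - 8) - 2)*0)*(-14) = ((5 - 2)*0)*(-14) = (3*0)*(-14) = 0*(-14) = 0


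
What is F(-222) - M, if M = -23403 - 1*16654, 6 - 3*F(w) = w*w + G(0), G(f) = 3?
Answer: 23630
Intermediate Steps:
F(w) = 1 - w²/3 (F(w) = 2 - (w*w + 3)/3 = 2 - (w² + 3)/3 = 2 - (3 + w²)/3 = 2 + (-1 - w²/3) = 1 - w²/3)
M = -40057 (M = -23403 - 16654 = -40057)
F(-222) - M = (1 - ⅓*(-222)²) - 1*(-40057) = (1 - ⅓*49284) + 40057 = (1 - 16428) + 40057 = -16427 + 40057 = 23630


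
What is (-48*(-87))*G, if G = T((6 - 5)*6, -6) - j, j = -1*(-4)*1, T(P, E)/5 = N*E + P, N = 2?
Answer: -141984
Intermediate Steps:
T(P, E) = 5*P + 10*E (T(P, E) = 5*(2*E + P) = 5*(P + 2*E) = 5*P + 10*E)
j = 4 (j = 4*1 = 4)
G = -34 (G = (5*((6 - 5)*6) + 10*(-6)) - 1*4 = (5*(1*6) - 60) - 4 = (5*6 - 60) - 4 = (30 - 60) - 4 = -30 - 4 = -34)
(-48*(-87))*G = -48*(-87)*(-34) = 4176*(-34) = -141984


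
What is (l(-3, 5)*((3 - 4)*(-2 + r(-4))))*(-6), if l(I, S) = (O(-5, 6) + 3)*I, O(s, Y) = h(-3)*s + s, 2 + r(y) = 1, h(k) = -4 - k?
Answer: 162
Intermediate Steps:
r(y) = -1 (r(y) = -2 + 1 = -1)
O(s, Y) = 0 (O(s, Y) = (-4 - 1*(-3))*s + s = (-4 + 3)*s + s = -s + s = 0)
l(I, S) = 3*I (l(I, S) = (0 + 3)*I = 3*I)
(l(-3, 5)*((3 - 4)*(-2 + r(-4))))*(-6) = ((3*(-3))*((3 - 4)*(-2 - 1)))*(-6) = -(-9)*(-3)*(-6) = -9*3*(-6) = -27*(-6) = 162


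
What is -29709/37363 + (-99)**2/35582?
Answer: -690910875/1329450266 ≈ -0.51970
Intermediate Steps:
-29709/37363 + (-99)**2/35582 = -29709*1/37363 + 9801*(1/35582) = -29709/37363 + 9801/35582 = -690910875/1329450266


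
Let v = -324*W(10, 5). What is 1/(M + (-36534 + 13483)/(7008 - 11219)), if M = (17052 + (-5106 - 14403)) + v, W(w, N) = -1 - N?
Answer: -4211/2137192 ≈ -0.0019703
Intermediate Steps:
v = 1944 (v = -324*(-1 - 1*5) = -324*(-1 - 5) = -324*(-6) = 1944)
M = -513 (M = (17052 + (-5106 - 14403)) + 1944 = (17052 - 19509) + 1944 = -2457 + 1944 = -513)
1/(M + (-36534 + 13483)/(7008 - 11219)) = 1/(-513 + (-36534 + 13483)/(7008 - 11219)) = 1/(-513 - 23051/(-4211)) = 1/(-513 - 23051*(-1/4211)) = 1/(-513 + 23051/4211) = 1/(-2137192/4211) = -4211/2137192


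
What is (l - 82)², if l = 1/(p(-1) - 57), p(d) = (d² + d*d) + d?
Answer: 21095649/3136 ≈ 6726.9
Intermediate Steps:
p(d) = d + 2*d² (p(d) = (d² + d²) + d = 2*d² + d = d + 2*d²)
l = -1/56 (l = 1/(-(1 + 2*(-1)) - 57) = 1/(-(1 - 2) - 57) = 1/(-1*(-1) - 57) = 1/(1 - 57) = 1/(-56) = -1/56 ≈ -0.017857)
(l - 82)² = (-1/56 - 82)² = (-4593/56)² = 21095649/3136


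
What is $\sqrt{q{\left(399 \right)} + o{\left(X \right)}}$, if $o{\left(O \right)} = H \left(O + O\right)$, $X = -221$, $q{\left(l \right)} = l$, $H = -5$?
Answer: $\sqrt{2609} \approx 51.078$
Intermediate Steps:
$o{\left(O \right)} = - 10 O$ ($o{\left(O \right)} = - 5 \left(O + O\right) = - 5 \cdot 2 O = - 10 O$)
$\sqrt{q{\left(399 \right)} + o{\left(X \right)}} = \sqrt{399 - -2210} = \sqrt{399 + 2210} = \sqrt{2609}$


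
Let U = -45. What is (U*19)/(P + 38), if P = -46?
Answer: 855/8 ≈ 106.88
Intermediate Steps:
(U*19)/(P + 38) = (-45*19)/(-46 + 38) = -855/(-8) = -855*(-⅛) = 855/8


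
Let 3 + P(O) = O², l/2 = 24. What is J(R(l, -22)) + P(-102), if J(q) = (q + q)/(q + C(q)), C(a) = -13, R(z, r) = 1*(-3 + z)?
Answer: 166461/16 ≈ 10404.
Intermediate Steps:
l = 48 (l = 2*24 = 48)
R(z, r) = -3 + z
J(q) = 2*q/(-13 + q) (J(q) = (q + q)/(q - 13) = (2*q)/(-13 + q) = 2*q/(-13 + q))
P(O) = -3 + O²
J(R(l, -22)) + P(-102) = 2*(-3 + 48)/(-13 + (-3 + 48)) + (-3 + (-102)²) = 2*45/(-13 + 45) + (-3 + 10404) = 2*45/32 + 10401 = 2*45*(1/32) + 10401 = 45/16 + 10401 = 166461/16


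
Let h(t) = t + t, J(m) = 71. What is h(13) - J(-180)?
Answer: -45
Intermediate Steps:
h(t) = 2*t
h(13) - J(-180) = 2*13 - 1*71 = 26 - 71 = -45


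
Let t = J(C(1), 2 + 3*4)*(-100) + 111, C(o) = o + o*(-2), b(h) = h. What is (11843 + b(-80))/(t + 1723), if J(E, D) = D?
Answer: 11763/434 ≈ 27.104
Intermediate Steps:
C(o) = -o (C(o) = o - 2*o = -o)
t = -1289 (t = (2 + 3*4)*(-100) + 111 = (2 + 12)*(-100) + 111 = 14*(-100) + 111 = -1400 + 111 = -1289)
(11843 + b(-80))/(t + 1723) = (11843 - 80)/(-1289 + 1723) = 11763/434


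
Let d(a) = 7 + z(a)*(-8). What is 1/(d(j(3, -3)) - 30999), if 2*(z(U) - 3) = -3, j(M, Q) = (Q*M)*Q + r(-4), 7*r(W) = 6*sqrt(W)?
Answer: -1/31004 ≈ -3.2254e-5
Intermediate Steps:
r(W) = 6*sqrt(W)/7 (r(W) = (6*sqrt(W))/7 = 6*sqrt(W)/7)
j(M, Q) = 12*I/7 + M*Q**2 (j(M, Q) = (Q*M)*Q + 6*sqrt(-4)/7 = (M*Q)*Q + 6*(2*I)/7 = M*Q**2 + 12*I/7 = 12*I/7 + M*Q**2)
z(U) = 3/2 (z(U) = 3 + (1/2)*(-3) = 3 - 3/2 = 3/2)
d(a) = -5 (d(a) = 7 + (3/2)*(-8) = 7 - 12 = -5)
1/(d(j(3, -3)) - 30999) = 1/(-5 - 30999) = 1/(-31004) = -1/31004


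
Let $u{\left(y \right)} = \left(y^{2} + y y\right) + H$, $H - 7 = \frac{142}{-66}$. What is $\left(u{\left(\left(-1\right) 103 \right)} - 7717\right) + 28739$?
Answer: $\frac{1394080}{33} \approx 42245.0$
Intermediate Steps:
$H = \frac{160}{33}$ ($H = 7 + \frac{142}{-66} = 7 + 142 \left(- \frac{1}{66}\right) = 7 - \frac{71}{33} = \frac{160}{33} \approx 4.8485$)
$u{\left(y \right)} = \frac{160}{33} + 2 y^{2}$ ($u{\left(y \right)} = \left(y^{2} + y y\right) + \frac{160}{33} = \left(y^{2} + y^{2}\right) + \frac{160}{33} = 2 y^{2} + \frac{160}{33} = \frac{160}{33} + 2 y^{2}$)
$\left(u{\left(\left(-1\right) 103 \right)} - 7717\right) + 28739 = \left(\left(\frac{160}{33} + 2 \left(\left(-1\right) 103\right)^{2}\right) - 7717\right) + 28739 = \left(\left(\frac{160}{33} + 2 \left(-103\right)^{2}\right) - 7717\right) + 28739 = \left(\left(\frac{160}{33} + 2 \cdot 10609\right) - 7717\right) + 28739 = \left(\left(\frac{160}{33} + 21218\right) - 7717\right) + 28739 = \left(\frac{700354}{33} - 7717\right) + 28739 = \frac{445693}{33} + 28739 = \frac{1394080}{33}$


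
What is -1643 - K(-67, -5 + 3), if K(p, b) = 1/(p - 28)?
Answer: -156084/95 ≈ -1643.0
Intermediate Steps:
K(p, b) = 1/(-28 + p)
-1643 - K(-67, -5 + 3) = -1643 - 1/(-28 - 67) = -1643 - 1/(-95) = -1643 - 1*(-1/95) = -1643 + 1/95 = -156084/95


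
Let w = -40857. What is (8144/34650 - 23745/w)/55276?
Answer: 192583943/13042326597300 ≈ 1.4766e-5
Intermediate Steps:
(8144/34650 - 23745/w)/55276 = (8144/34650 - 23745/(-40857))/55276 = (8144*(1/34650) - 23745*(-1/40857))*(1/55276) = (4072/17325 + 7915/13619)*(1/55276) = (192583943/235949175)*(1/55276) = 192583943/13042326597300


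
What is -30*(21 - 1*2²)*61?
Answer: -31110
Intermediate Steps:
-30*(21 - 1*2²)*61 = -30*(21 - 1*4)*61 = -30*(21 - 4)*61 = -30*17*61 = -510*61 = -31110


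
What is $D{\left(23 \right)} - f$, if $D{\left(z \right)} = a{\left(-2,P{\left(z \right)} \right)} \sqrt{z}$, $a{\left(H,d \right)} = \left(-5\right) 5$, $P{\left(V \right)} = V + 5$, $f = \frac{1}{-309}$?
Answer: $\frac{1}{309} - 25 \sqrt{23} \approx -119.89$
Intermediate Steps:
$f = - \frac{1}{309} \approx -0.0032362$
$P{\left(V \right)} = 5 + V$
$a{\left(H,d \right)} = -25$
$D{\left(z \right)} = - 25 \sqrt{z}$
$D{\left(23 \right)} - f = - 25 \sqrt{23} - - \frac{1}{309} = - 25 \sqrt{23} + \frac{1}{309} = \frac{1}{309} - 25 \sqrt{23}$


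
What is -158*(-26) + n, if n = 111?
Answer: 4219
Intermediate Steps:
-158*(-26) + n = -158*(-26) + 111 = 4108 + 111 = 4219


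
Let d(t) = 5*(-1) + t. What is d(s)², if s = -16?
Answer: 441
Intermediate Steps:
d(t) = -5 + t
d(s)² = (-5 - 16)² = (-21)² = 441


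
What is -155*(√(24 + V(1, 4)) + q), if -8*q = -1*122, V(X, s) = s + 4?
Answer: -9455/4 - 620*√2 ≈ -3240.6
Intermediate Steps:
V(X, s) = 4 + s
q = 61/4 (q = -(-1)*122/8 = -⅛*(-122) = 61/4 ≈ 15.250)
-155*(√(24 + V(1, 4)) + q) = -155*(√(24 + (4 + 4)) + 61/4) = -155*(√(24 + 8) + 61/4) = -155*(√32 + 61/4) = -155*(4*√2 + 61/4) = -155*(61/4 + 4*√2) = -9455/4 - 620*√2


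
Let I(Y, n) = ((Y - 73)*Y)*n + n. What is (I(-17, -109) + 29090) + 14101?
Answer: -123688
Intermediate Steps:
I(Y, n) = n + Y*n*(-73 + Y) (I(Y, n) = ((-73 + Y)*Y)*n + n = (Y*(-73 + Y))*n + n = Y*n*(-73 + Y) + n = n + Y*n*(-73 + Y))
(I(-17, -109) + 29090) + 14101 = (-109*(1 + (-17)² - 73*(-17)) + 29090) + 14101 = (-109*(1 + 289 + 1241) + 29090) + 14101 = (-109*1531 + 29090) + 14101 = (-166879 + 29090) + 14101 = -137789 + 14101 = -123688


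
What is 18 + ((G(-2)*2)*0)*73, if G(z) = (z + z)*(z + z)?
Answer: 18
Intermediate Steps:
G(z) = 4*z² (G(z) = (2*z)*(2*z) = 4*z²)
18 + ((G(-2)*2)*0)*73 = 18 + (((4*(-2)²)*2)*0)*73 = 18 + (((4*4)*2)*0)*73 = 18 + ((16*2)*0)*73 = 18 + (32*0)*73 = 18 + 0*73 = 18 + 0 = 18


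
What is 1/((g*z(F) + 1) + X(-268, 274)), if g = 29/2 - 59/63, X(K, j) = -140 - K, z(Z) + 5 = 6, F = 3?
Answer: 126/17963 ≈ 0.0070144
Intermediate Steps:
z(Z) = 1 (z(Z) = -5 + 6 = 1)
g = 1709/126 (g = 29*(½) - 59*1/63 = 29/2 - 59/63 = 1709/126 ≈ 13.563)
1/((g*z(F) + 1) + X(-268, 274)) = 1/(((1709/126)*1 + 1) + (-140 - 1*(-268))) = 1/((1709/126 + 1) + (-140 + 268)) = 1/(1835/126 + 128) = 1/(17963/126) = 126/17963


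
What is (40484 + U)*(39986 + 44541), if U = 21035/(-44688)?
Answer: 21845736974477/6384 ≈ 3.4219e+9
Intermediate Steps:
U = -3005/6384 (U = 21035*(-1/44688) = -3005/6384 ≈ -0.47071)
(40484 + U)*(39986 + 44541) = (40484 - 3005/6384)*(39986 + 44541) = (258446851/6384)*84527 = 21845736974477/6384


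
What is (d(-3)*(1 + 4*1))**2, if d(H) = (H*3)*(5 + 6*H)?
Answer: 342225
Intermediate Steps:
d(H) = 3*H*(5 + 6*H) (d(H) = (3*H)*(5 + 6*H) = 3*H*(5 + 6*H))
(d(-3)*(1 + 4*1))**2 = ((3*(-3)*(5 + 6*(-3)))*(1 + 4*1))**2 = ((3*(-3)*(5 - 18))*(1 + 4))**2 = ((3*(-3)*(-13))*5)**2 = (117*5)**2 = 585**2 = 342225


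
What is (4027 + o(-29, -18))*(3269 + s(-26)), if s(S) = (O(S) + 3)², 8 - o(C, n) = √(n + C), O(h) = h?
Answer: 15324930 - 3798*I*√47 ≈ 1.5325e+7 - 26038.0*I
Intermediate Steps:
o(C, n) = 8 - √(C + n) (o(C, n) = 8 - √(n + C) = 8 - √(C + n))
s(S) = (3 + S)² (s(S) = (S + 3)² = (3 + S)²)
(4027 + o(-29, -18))*(3269 + s(-26)) = (4027 + (8 - √(-29 - 18)))*(3269 + (3 - 26)²) = (4027 + (8 - √(-47)))*(3269 + (-23)²) = (4027 + (8 - I*√47))*(3269 + 529) = (4027 + (8 - I*√47))*3798 = (4035 - I*√47)*3798 = 15324930 - 3798*I*√47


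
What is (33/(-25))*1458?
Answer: -48114/25 ≈ -1924.6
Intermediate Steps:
(33/(-25))*1458 = (33*(-1/25))*1458 = -33/25*1458 = -48114/25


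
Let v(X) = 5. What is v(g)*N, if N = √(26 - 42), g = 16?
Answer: 20*I ≈ 20.0*I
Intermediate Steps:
N = 4*I (N = √(-16) = 4*I ≈ 4.0*I)
v(g)*N = 5*(4*I) = 20*I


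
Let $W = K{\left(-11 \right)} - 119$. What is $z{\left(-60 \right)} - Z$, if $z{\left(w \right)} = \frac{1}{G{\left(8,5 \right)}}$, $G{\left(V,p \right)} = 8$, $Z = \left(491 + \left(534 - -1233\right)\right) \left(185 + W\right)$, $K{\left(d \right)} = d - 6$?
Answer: $- \frac{885135}{8} \approx -1.1064 \cdot 10^{5}$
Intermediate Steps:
$K{\left(d \right)} = -6 + d$ ($K{\left(d \right)} = d - 6 = -6 + d$)
$W = -136$ ($W = \left(-6 - 11\right) - 119 = -17 - 119 = -136$)
$Z = 110642$ ($Z = \left(491 + \left(534 - -1233\right)\right) \left(185 - 136\right) = \left(491 + \left(534 + 1233\right)\right) 49 = \left(491 + 1767\right) 49 = 2258 \cdot 49 = 110642$)
$z{\left(w \right)} = \frac{1}{8}$
$z{\left(-60 \right)} - Z = \frac{1}{8} - 110642 = - \frac{885135}{8}$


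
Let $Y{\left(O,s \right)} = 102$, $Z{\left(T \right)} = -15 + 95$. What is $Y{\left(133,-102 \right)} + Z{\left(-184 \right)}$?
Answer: $182$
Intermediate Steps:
$Z{\left(T \right)} = 80$
$Y{\left(133,-102 \right)} + Z{\left(-184 \right)} = 102 + 80 = 182$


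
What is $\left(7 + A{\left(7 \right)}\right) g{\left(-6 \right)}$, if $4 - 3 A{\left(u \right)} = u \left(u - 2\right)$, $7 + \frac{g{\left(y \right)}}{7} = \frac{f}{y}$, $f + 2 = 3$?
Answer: $\frac{1505}{9} \approx 167.22$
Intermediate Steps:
$f = 1$ ($f = -2 + 3 = 1$)
$g{\left(y \right)} = -49 + \frac{7}{y}$ ($g{\left(y \right)} = -49 + 7 \cdot 1 \frac{1}{y} = -49 + \frac{7}{y}$)
$A{\left(u \right)} = \frac{4}{3} - \frac{u \left(-2 + u\right)}{3}$ ($A{\left(u \right)} = \frac{4}{3} - \frac{u \left(u - 2\right)}{3} = \frac{4}{3} - \frac{u \left(-2 + u\right)}{3}$)
$\left(7 + A{\left(7 \right)}\right) g{\left(-6 \right)} = \left(7 + \left(\frac{4}{3} - \frac{7^{2}}{3} + \frac{2}{3} \cdot 7\right)\right) \left(-49 + \frac{7}{-6}\right) = \left(7 + \left(\frac{4}{3} - \frac{49}{3} + \frac{14}{3}\right)\right) \left(-49 + 7 \left(- \frac{1}{6}\right)\right) = \left(7 + \left(\frac{4}{3} - \frac{49}{3} + \frac{14}{3}\right)\right) \left(-49 - \frac{7}{6}\right) = \left(7 - \frac{31}{3}\right) \left(- \frac{301}{6}\right) = \left(- \frac{10}{3}\right) \left(- \frac{301}{6}\right) = \frac{1505}{9}$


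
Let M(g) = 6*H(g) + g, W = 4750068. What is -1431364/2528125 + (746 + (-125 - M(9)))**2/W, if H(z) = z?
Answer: -16161046291/32281628125 ≈ -0.50063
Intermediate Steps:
M(g) = 7*g (M(g) = 6*g + g = 7*g)
-1431364/2528125 + (746 + (-125 - M(9)))**2/W = -1431364/2528125 + (746 + (-125 - 7*9))**2/4750068 = -1431364*1/2528125 + (746 + (-125 - 1*63))**2*(1/4750068) = -1431364/2528125 + (746 + (-125 - 63))**2*(1/4750068) = -1431364/2528125 + (746 - 188)**2*(1/4750068) = -1431364/2528125 + 558**2*(1/4750068) = -1431364/2528125 + 311364*(1/4750068) = -1431364/2528125 + 837/12769 = -16161046291/32281628125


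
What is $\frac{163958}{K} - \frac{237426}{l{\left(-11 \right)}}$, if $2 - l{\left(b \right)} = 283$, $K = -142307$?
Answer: $\frac{33741309584}{39988267} \approx 843.78$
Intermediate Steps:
$l{\left(b \right)} = -281$ ($l{\left(b \right)} = 2 - 283 = -281$)
$\frac{163958}{K} - \frac{237426}{l{\left(-11 \right)}} = \frac{163958}{-142307} - \frac{237426}{-281} = 163958 \left(- \frac{1}{142307}\right) - - \frac{237426}{281} = - \frac{163958}{142307} + \frac{237426}{281} = \frac{33741309584}{39988267}$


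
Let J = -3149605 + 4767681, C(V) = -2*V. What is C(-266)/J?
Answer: 133/404519 ≈ 0.00032879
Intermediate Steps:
J = 1618076
C(-266)/J = -2*(-266)/1618076 = 532*(1/1618076) = 133/404519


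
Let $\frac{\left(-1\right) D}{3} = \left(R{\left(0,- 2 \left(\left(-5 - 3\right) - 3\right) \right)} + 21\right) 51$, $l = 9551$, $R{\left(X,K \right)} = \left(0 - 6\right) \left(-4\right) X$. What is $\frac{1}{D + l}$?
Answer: $\frac{1}{6338} \approx 0.00015778$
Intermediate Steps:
$R{\left(X,K \right)} = 24 X$ ($R{\left(X,K \right)} = \left(0 - 6\right) \left(-4\right) X = \left(-6\right) \left(-4\right) X = 24 X$)
$D = -3213$ ($D = - 3 \left(24 \cdot 0 + 21\right) 51 = - 3 \left(0 + 21\right) 51 = - 3 \cdot 21 \cdot 51 = \left(-3\right) 1071 = -3213$)
$\frac{1}{D + l} = \frac{1}{-3213 + 9551} = \frac{1}{6338}$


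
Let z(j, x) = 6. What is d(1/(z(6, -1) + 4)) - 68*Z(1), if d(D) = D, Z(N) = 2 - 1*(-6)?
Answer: -5439/10 ≈ -543.90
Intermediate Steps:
Z(N) = 8 (Z(N) = 2 + 6 = 8)
d(1/(z(6, -1) + 4)) - 68*Z(1) = 1/(6 + 4) - 68*8 = 1/10 - 544 = ⅒ - 544 = -5439/10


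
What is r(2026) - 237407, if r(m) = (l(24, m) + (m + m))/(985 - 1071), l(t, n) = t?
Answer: -10210539/43 ≈ -2.3745e+5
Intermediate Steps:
r(m) = -12/43 - m/43 (r(m) = (24 + (m + m))/(985 - 1071) = (24 + 2*m)/(-86) = (24 + 2*m)*(-1/86) = -12/43 - m/43)
r(2026) - 237407 = (-12/43 - 1/43*2026) - 237407 = (-12/43 - 2026/43) - 237407 = -2038/43 - 237407 = -10210539/43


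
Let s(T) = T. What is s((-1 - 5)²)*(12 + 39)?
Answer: 1836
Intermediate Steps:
s((-1 - 5)²)*(12 + 39) = (-1 - 5)²*(12 + 39) = (-6)²*51 = 36*51 = 1836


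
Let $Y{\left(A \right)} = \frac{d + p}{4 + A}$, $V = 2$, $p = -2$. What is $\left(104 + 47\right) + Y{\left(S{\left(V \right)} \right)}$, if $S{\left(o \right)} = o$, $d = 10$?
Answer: $\frac{457}{3} \approx 152.33$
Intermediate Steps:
$Y{\left(A \right)} = \frac{8}{4 + A}$ ($Y{\left(A \right)} = \frac{10 - 2}{4 + A} = \frac{8}{4 + A}$)
$\left(104 + 47\right) + Y{\left(S{\left(V \right)} \right)} = \left(104 + 47\right) + \frac{8}{4 + 2} = 151 + \frac{8}{6} = 151 + 8 \cdot \frac{1}{6} = 151 + \frac{4}{3} = \frac{457}{3}$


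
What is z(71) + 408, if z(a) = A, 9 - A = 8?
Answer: 409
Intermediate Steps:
A = 1 (A = 9 - 1*8 = 9 - 8 = 1)
z(a) = 1
z(71) + 408 = 1 + 408 = 409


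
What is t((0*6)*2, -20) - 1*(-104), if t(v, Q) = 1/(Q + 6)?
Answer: 1455/14 ≈ 103.93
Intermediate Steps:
t(v, Q) = 1/(6 + Q)
t((0*6)*2, -20) - 1*(-104) = 1/(6 - 20) - 1*(-104) = 1/(-14) + 104 = -1/14 + 104 = 1455/14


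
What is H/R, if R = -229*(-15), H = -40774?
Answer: -40774/3435 ≈ -11.870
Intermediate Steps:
R = 3435
H/R = -40774/3435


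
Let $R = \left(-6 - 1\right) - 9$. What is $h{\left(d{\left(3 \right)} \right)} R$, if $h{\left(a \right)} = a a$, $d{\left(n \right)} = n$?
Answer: $-144$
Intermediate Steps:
$R = -16$ ($R = -7 - 9 = -16$)
$h{\left(a \right)} = a^{2}$
$h{\left(d{\left(3 \right)} \right)} R = 3^{2} \left(-16\right) = 9 \left(-16\right) = -144$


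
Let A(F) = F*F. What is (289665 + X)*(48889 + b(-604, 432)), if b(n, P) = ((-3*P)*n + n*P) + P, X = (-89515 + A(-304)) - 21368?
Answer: 154902060046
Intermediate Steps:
A(F) = F**2
X = -18467 (X = (-89515 + (-304)**2) - 21368 = (-89515 + 92416) - 21368 = 2901 - 21368 = -18467)
b(n, P) = P - 2*P*n (b(n, P) = (-3*P*n + P*n) + P = -2*P*n + P = P - 2*P*n)
(289665 + X)*(48889 + b(-604, 432)) = (289665 - 18467)*(48889 + 432*(1 - 2*(-604))) = 271198*(48889 + 432*(1 + 1208)) = 271198*(48889 + 432*1209) = 271198*(48889 + 522288) = 271198*571177 = 154902060046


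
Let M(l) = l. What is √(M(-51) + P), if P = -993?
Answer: 6*I*√29 ≈ 32.311*I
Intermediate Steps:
√(M(-51) + P) = √(-51 - 993) = √(-1044) = 6*I*√29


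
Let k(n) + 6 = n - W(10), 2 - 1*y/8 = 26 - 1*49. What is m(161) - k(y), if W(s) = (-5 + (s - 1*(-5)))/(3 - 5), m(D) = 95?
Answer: -104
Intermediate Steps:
y = 200 (y = 16 - 8*(26 - 1*49) = 16 - 8*(26 - 49) = 16 - 8*(-23) = 16 + 184 = 200)
W(s) = -s/2 (W(s) = (-5 + (s + 5))/(-2) = (-5 + (5 + s))*(-½) = s*(-½) = -s/2)
k(n) = -1 + n (k(n) = -6 + (n - (-1)*10/2) = -6 + (n - 1*(-5)) = -6 + (n + 5) = -6 + (5 + n) = -1 + n)
m(161) - k(y) = 95 - (-1 + 200) = 95 - 1*199 = 95 - 199 = -104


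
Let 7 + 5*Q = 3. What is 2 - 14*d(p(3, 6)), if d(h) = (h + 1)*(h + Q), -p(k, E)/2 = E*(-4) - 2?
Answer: -189942/5 ≈ -37988.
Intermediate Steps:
p(k, E) = 4 + 8*E (p(k, E) = -2*(E*(-4) - 2) = -2*(-4*E - 2) = -2*(-2 - 4*E) = 4 + 8*E)
Q = -⅘ (Q = -7/5 + (⅕)*3 = -7/5 + ⅗ = -⅘ ≈ -0.80000)
d(h) = (1 + h)*(-⅘ + h) (d(h) = (h + 1)*(h - ⅘) = (1 + h)*(-⅘ + h))
2 - 14*d(p(3, 6)) = 2 - 14*(-⅘ + (4 + 8*6)² + (4 + 8*6)/5) = 2 - 14*(-⅘ + (4 + 48)² + (4 + 48)/5) = 2 - 14*(-⅘ + 52² + (⅕)*52) = 2 - 14*(-⅘ + 2704 + 52/5) = 2 - 14*13568/5 = 2 - 189952/5 = -189942/5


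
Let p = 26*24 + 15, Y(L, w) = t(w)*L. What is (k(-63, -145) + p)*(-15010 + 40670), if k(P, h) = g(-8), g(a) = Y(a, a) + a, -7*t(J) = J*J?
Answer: 126478140/7 ≈ 1.8068e+7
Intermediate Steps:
t(J) = -J²/7 (t(J) = -J*J/7 = -J²/7)
Y(L, w) = -L*w²/7 (Y(L, w) = (-w²/7)*L = -L*w²/7)
g(a) = a - a³/7 (g(a) = -a*a²/7 + a = -a³/7 + a = a - a³/7)
k(P, h) = 456/7 (k(P, h) = -8 - ⅐*(-8)³ = -8 - ⅐*(-512) = -8 + 512/7 = 456/7)
p = 639 (p = 624 + 15 = 639)
(k(-63, -145) + p)*(-15010 + 40670) = (456/7 + 639)*(-15010 + 40670) = (4929/7)*25660 = 126478140/7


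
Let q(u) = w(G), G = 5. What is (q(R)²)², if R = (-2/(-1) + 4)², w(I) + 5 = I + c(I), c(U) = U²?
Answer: 390625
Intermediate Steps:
w(I) = -5 + I + I² (w(I) = -5 + (I + I²) = -5 + I + I²)
R = 36 (R = (-2*(-1) + 4)² = (2 + 4)² = 6² = 36)
q(u) = 25 (q(u) = -5 + 5 + 5² = -5 + 5 + 25 = 25)
(q(R)²)² = (25²)² = 625² = 390625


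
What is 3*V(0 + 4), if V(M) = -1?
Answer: -3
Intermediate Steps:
3*V(0 + 4) = 3*(-1) = -3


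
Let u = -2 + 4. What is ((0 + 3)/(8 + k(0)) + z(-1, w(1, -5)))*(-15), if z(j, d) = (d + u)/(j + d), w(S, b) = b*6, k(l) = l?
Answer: -4755/248 ≈ -19.173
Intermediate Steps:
w(S, b) = 6*b
u = 2
z(j, d) = (2 + d)/(d + j) (z(j, d) = (d + 2)/(j + d) = (2 + d)/(d + j))
((0 + 3)/(8 + k(0)) + z(-1, w(1, -5)))*(-15) = ((0 + 3)/(8 + 0) + (2 + 6*(-5))/(6*(-5) - 1))*(-15) = (3/8 + (2 - 30)/(-30 - 1))*(-15) = (3*(⅛) - 28/(-31))*(-15) = (3/8 - 1/31*(-28))*(-15) = (3/8 + 28/31)*(-15) = (317/248)*(-15) = -4755/248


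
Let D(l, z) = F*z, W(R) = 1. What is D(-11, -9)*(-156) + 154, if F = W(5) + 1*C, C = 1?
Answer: 2962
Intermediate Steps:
F = 2 (F = 1 + 1*1 = 1 + 1 = 2)
D(l, z) = 2*z
D(-11, -9)*(-156) + 154 = (2*(-9))*(-156) + 154 = -18*(-156) + 154 = 2808 + 154 = 2962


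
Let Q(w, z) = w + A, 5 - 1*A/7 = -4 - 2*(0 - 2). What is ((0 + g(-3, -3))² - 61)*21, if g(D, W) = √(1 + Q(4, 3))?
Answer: -441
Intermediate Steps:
A = 35 (A = 35 - 7*(-4 - 2*(0 - 2)) = 35 - 7*(-4 - 2*(-2)) = 35 - 7*(-4 - 1*(-4)) = 35 - 7*(-4 + 4) = 35 - 7*0 = 35 + 0 = 35)
Q(w, z) = 35 + w (Q(w, z) = w + 35 = 35 + w)
g(D, W) = 2*√10 (g(D, W) = √(1 + (35 + 4)) = √(1 + 39) = √40 = 2*√10)
((0 + g(-3, -3))² - 61)*21 = ((0 + 2*√10)² - 61)*21 = ((2*√10)² - 61)*21 = (40 - 61)*21 = -21*21 = -441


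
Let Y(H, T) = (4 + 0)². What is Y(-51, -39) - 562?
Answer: -546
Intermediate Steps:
Y(H, T) = 16 (Y(H, T) = 4² = 16)
Y(-51, -39) - 562 = 16 - 562 = -546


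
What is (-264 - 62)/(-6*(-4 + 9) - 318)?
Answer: 163/174 ≈ 0.93678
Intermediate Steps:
(-264 - 62)/(-6*(-4 + 9) - 318) = -326/(-6*5 - 318) = -326/(-30 - 318) = -326/(-348) = -326*(-1/348) = 163/174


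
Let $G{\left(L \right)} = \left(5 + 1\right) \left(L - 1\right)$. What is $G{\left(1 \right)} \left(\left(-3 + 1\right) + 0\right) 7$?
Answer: $0$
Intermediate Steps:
$G{\left(L \right)} = -6 + 6 L$ ($G{\left(L \right)} = 6 \left(-1 + L\right) = -6 + 6 L$)
$G{\left(1 \right)} \left(\left(-3 + 1\right) + 0\right) 7 = \left(-6 + 6 \cdot 1\right) \left(\left(-3 + 1\right) + 0\right) 7 = \left(-6 + 6\right) \left(-2 + 0\right) 7 = 0 \left(-2\right) 7 = 0 \cdot 7 = 0$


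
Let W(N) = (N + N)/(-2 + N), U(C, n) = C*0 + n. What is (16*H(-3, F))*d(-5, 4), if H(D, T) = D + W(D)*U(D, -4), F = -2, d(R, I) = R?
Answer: 624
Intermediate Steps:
U(C, n) = n (U(C, n) = 0 + n = n)
W(N) = 2*N/(-2 + N) (W(N) = (2*N)/(-2 + N) = 2*N/(-2 + N))
H(D, T) = D - 8*D/(-2 + D) (H(D, T) = D + (2*D/(-2 + D))*(-4) = D - 8*D/(-2 + D))
(16*H(-3, F))*d(-5, 4) = (16*(-3*(-10 - 3)/(-2 - 3)))*(-5) = (16*(-3*(-13)/(-5)))*(-5) = (16*(-3*(-⅕)*(-13)))*(-5) = (16*(-39/5))*(-5) = -624/5*(-5) = 624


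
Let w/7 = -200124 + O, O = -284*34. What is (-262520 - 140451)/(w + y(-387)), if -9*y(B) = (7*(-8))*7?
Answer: 3626739/13215748 ≈ 0.27443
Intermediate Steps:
y(B) = 392/9 (y(B) = -7*(-8)*7/9 = -(-56)*7/9 = -1/9*(-392) = 392/9)
O = -9656
w = -1468460 (w = 7*(-200124 - 9656) = 7*(-209780) = -1468460)
(-262520 - 140451)/(w + y(-387)) = (-262520 - 140451)/(-1468460 + 392/9) = -402971/(-13215748/9) = -402971*(-9/13215748) = 3626739/13215748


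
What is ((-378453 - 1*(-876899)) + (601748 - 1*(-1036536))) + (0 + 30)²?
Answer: 2137630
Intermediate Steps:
((-378453 - 1*(-876899)) + (601748 - 1*(-1036536))) + (0 + 30)² = ((-378453 + 876899) + (601748 + 1036536)) + 30² = (498446 + 1638284) + 900 = 2136730 + 900 = 2137630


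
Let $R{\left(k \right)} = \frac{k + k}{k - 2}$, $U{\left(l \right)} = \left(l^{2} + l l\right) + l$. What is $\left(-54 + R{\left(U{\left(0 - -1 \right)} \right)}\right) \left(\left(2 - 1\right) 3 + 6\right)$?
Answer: $-432$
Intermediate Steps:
$U{\left(l \right)} = l + 2 l^{2}$ ($U{\left(l \right)} = \left(l^{2} + l^{2}\right) + l = 2 l^{2} + l = l + 2 l^{2}$)
$R{\left(k \right)} = \frac{2 k}{-2 + k}$
$\left(-54 + R{\left(U{\left(0 - -1 \right)} \right)}\right) \left(\left(2 - 1\right) 3 + 6\right) = \left(-54 + \frac{2 \left(0 - -1\right) \left(1 + 2 \left(0 - -1\right)\right)}{-2 + \left(0 - -1\right) \left(1 + 2 \left(0 - -1\right)\right)}\right) \left(\left(2 - 1\right) 3 + 6\right) = \left(-54 + \frac{2 \left(0 + 1\right) \left(1 + 2 \left(0 + 1\right)\right)}{-2 + \left(0 + 1\right) \left(1 + 2 \left(0 + 1\right)\right)}\right) \left(1 \cdot 3 + 6\right) = \left(-54 + \frac{2 \cdot 1 \left(1 + 2 \cdot 1\right)}{-2 + 1 \left(1 + 2 \cdot 1\right)}\right) \left(3 + 6\right) = \left(-54 + \frac{2 \cdot 1 \left(1 + 2\right)}{-2 + 1 \left(1 + 2\right)}\right) 9 = \left(-54 + \frac{2 \cdot 1 \cdot 3}{-2 + 1 \cdot 3}\right) 9 = \left(-54 + 2 \cdot 3 \frac{1}{-2 + 3}\right) 9 = \left(-54 + 2 \cdot 3 \cdot 1^{-1}\right) 9 = \left(-54 + 2 \cdot 3 \cdot 1\right) 9 = \left(-54 + 6\right) 9 = \left(-48\right) 9 = -432$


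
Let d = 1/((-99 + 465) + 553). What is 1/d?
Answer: 919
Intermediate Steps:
d = 1/919 (d = 1/(366 + 553) = 1/919 ≈ 0.0010881)
1/d = 1/(1/919) = 919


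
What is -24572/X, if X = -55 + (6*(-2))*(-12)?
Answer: -24572/89 ≈ -276.09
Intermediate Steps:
X = 89 (X = -55 - 12*(-12) = -55 + 144 = 89)
-24572/X = -24572/89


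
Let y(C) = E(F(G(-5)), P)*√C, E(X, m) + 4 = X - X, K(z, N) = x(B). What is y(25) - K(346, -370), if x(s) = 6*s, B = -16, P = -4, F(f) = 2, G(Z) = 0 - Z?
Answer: 76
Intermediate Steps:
G(Z) = -Z
K(z, N) = -96 (K(z, N) = 6*(-16) = -96)
E(X, m) = -4 (E(X, m) = -4 + (X - X) = -4 + 0 = -4)
y(C) = -4*√C
y(25) - K(346, -370) = -4*√25 - 1*(-96) = -4*5 + 96 = -20 + 96 = 76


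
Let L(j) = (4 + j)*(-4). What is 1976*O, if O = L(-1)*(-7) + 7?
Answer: 179816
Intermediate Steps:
L(j) = -16 - 4*j
O = 91 (O = (-16 - 4*(-1))*(-7) + 7 = (-16 + 4)*(-7) + 7 = -12*(-7) + 7 = 84 + 7 = 91)
1976*O = 1976*91 = 179816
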